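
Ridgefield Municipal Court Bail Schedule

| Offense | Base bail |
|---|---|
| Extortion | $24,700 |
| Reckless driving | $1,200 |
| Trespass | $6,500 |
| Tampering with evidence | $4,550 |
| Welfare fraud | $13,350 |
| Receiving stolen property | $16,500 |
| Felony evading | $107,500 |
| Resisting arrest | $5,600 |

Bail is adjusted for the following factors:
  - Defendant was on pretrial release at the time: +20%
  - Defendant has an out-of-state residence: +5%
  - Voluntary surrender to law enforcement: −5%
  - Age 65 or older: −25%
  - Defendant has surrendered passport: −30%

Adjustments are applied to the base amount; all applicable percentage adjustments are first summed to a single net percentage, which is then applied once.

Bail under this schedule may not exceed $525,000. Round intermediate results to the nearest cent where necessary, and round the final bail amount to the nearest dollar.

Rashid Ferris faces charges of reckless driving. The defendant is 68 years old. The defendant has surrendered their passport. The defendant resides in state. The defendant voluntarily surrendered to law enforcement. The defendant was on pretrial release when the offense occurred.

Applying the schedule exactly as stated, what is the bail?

Base amounts from the schedule: reckless driving $1,200.
Single charge. Combined base = $1,200.
Net percentage adjustment: +20% −5% −25% −30% = −40%. $1,200 × 0.6 = $720.
$720 is within the $525,000 maximum.

$720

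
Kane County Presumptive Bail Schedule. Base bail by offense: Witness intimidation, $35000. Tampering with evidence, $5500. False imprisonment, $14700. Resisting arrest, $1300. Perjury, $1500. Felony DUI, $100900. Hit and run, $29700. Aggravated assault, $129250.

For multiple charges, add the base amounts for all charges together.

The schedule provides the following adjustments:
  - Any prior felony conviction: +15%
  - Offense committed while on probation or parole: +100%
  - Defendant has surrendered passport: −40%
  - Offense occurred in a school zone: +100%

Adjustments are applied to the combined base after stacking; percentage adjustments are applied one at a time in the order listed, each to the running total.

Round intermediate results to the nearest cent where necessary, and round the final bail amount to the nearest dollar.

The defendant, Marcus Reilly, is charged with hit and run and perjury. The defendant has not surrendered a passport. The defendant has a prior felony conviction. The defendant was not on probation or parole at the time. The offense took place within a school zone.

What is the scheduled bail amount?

$71760

Base amounts from the schedule: hit and run $29700; perjury $1500.
Stacking rule: sum of all bases. $29700 + $1500 = $31200.
Any prior felony conviction (+15%): $31200 × 1.15 = $35880.
Offense occurred in a school zone (+100%): $35880 × 2 = $71760.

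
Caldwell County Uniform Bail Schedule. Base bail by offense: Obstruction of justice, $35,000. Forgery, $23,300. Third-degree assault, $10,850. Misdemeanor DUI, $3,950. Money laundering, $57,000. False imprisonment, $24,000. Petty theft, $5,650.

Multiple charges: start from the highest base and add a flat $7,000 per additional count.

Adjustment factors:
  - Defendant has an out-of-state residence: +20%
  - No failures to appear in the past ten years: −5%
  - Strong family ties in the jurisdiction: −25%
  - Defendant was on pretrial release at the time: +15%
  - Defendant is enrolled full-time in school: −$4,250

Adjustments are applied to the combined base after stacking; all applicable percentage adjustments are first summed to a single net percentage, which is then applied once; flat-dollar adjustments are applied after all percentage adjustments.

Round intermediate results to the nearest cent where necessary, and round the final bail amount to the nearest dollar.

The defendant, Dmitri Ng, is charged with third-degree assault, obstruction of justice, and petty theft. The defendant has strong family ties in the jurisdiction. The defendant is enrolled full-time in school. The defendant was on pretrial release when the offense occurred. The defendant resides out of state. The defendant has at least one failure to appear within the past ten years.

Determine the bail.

Base amounts from the schedule: third-degree assault $10,850; obstruction of justice $35,000; petty theft $5,650.
Stacking rule: highest base plus $7,000 per additional charge. Highest is obstruction of justice at $35,000; 2 additional charges → +$14,000. Combined base = $49,000.
Net percentage adjustment: +20% −25% +15% = +10%. $49,000 × 1.1 = $53,900.
Defendant is enrolled full-time in school (−$4,250 flat): $53,900 − $4,250 = $49,650.

$49,650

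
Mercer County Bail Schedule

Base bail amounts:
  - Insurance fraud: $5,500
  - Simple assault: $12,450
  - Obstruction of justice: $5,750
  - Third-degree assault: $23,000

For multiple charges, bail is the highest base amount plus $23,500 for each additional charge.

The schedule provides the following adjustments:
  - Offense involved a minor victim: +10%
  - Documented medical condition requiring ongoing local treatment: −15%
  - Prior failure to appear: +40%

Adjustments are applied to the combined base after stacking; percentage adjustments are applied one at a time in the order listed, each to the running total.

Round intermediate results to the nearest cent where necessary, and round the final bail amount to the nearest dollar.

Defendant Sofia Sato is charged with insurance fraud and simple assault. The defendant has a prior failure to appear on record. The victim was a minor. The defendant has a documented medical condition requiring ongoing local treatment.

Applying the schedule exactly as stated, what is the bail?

$47,059

Base amounts from the schedule: insurance fraud $5,500; simple assault $12,450.
Stacking rule: highest base plus $23,500 per additional charge. Highest is simple assault at $12,450; 1 additional charge → +$23,500. Combined base = $35,950.
Offense involved a minor victim (+10%): $35,950 × 1.1 = $39,545.
Documented medical condition requiring ongoing local treatment (−15%): $39,545 × 0.85 = $33,613.25.
Prior failure to appear (+40%): $33,613.25 × 1.4 = $47,058.55.
Rounded to the nearest dollar: $47,059.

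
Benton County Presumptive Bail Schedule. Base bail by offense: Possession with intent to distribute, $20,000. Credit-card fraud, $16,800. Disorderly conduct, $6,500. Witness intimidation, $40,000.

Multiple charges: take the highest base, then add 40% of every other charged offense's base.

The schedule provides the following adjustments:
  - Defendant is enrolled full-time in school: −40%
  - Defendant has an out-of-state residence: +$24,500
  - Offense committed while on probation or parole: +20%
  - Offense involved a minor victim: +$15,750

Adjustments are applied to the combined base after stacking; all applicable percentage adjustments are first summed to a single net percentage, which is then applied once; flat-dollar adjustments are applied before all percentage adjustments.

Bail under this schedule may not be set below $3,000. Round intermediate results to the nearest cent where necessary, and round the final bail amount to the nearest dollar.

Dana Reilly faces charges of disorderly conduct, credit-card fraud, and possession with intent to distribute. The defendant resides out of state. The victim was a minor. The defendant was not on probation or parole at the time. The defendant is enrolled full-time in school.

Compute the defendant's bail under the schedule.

$41,742

Base amounts from the schedule: disorderly conduct $6,500; credit-card fraud $16,800; possession with intent to distribute $20,000.
Stacking rule: highest base plus 40% of each additional charge. Highest is possession with intent to distribute at $20,000. Additional: $6,500 × 40% = $2,600; $16,800 × 40% = $6,720. Combined base = $20,000 + $9,320 = $29,320.
Defendant has an out-of-state residence (+$24,500 flat): $29,320 + $24,500 = $53,820.
Offense involved a minor victim (+$15,750 flat): $53,820 + $15,750 = $69,570.
Defendant is enrolled full-time in school (−40%): $69,570 × 0.6 = $41,742.
$41,742 is at or above the $3,000 minimum.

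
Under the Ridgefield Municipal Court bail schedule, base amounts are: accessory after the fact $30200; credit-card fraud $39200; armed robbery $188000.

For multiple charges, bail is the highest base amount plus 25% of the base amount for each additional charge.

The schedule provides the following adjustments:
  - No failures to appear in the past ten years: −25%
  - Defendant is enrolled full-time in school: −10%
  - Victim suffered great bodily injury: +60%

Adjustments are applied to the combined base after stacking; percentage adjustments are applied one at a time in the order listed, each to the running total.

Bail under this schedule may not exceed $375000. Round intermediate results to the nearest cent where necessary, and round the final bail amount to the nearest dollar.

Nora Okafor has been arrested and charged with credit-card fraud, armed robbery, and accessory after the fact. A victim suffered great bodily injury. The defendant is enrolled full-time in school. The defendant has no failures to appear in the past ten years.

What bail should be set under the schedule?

Base amounts from the schedule: credit-card fraud $39200; armed robbery $188000; accessory after the fact $30200.
Stacking rule: highest base plus 25% of each additional charge. Highest is armed robbery at $188000. Additional: $39200 × 25% = $9800; $30200 × 25% = $7550. Combined base = $188000 + $17350 = $205350.
No failures to appear in the past ten years (−25%): $205350 × 0.75 = $154012.50.
Defendant is enrolled full-time in school (−10%): $154012.50 × 0.9 = $138611.25.
Victim suffered great bodily injury (+60%): $138611.25 × 1.6 = $221778.
$221778 is within the $375000 maximum.

$221778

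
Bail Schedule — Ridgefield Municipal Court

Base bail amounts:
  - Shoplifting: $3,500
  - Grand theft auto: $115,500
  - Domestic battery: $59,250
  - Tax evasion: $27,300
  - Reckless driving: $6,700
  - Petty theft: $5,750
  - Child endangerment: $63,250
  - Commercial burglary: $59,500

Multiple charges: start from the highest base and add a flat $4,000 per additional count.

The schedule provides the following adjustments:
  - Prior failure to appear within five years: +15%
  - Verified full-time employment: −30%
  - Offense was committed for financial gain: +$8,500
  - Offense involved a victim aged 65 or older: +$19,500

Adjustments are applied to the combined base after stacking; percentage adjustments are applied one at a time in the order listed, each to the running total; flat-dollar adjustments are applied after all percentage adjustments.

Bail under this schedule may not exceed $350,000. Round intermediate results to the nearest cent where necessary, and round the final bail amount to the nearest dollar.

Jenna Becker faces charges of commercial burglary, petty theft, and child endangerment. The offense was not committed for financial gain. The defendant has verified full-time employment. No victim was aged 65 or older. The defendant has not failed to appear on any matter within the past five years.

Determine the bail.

$49,875

Base amounts from the schedule: commercial burglary $59,500; petty theft $5,750; child endangerment $63,250.
Stacking rule: highest base plus $4,000 per additional charge. Highest is child endangerment at $63,250; 2 additional charges → +$8,000. Combined base = $71,250.
Verified full-time employment (−30%): $71,250 × 0.7 = $49,875.
$49,875 is within the $350,000 maximum.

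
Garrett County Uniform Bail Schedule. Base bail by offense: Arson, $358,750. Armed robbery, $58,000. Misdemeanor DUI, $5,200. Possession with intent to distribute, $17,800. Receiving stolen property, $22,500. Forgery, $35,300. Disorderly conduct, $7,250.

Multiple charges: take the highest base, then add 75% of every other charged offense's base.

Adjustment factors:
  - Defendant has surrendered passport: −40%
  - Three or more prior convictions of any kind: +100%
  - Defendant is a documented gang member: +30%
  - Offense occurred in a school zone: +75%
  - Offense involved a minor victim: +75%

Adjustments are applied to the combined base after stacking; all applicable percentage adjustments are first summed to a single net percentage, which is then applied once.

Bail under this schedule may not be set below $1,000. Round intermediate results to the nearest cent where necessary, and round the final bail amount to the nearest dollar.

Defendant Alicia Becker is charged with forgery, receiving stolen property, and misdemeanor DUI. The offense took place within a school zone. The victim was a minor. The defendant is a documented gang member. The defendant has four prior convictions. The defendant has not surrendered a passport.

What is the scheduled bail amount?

Base amounts from the schedule: forgery $35,300; receiving stolen property $22,500; misdemeanor DUI $5,200.
Stacking rule: highest base plus 75% of each additional charge. Highest is forgery at $35,300. Additional: $22,500 × 75% = $16,875; $5,200 × 75% = $3,900. Combined base = $35,300 + $20,775 = $56,075.
Net percentage adjustment: +100% +30% +75% +75% = +280%. $56,075 × 3.8 = $213,085.
$213,085 is at or above the $1,000 minimum.

$213,085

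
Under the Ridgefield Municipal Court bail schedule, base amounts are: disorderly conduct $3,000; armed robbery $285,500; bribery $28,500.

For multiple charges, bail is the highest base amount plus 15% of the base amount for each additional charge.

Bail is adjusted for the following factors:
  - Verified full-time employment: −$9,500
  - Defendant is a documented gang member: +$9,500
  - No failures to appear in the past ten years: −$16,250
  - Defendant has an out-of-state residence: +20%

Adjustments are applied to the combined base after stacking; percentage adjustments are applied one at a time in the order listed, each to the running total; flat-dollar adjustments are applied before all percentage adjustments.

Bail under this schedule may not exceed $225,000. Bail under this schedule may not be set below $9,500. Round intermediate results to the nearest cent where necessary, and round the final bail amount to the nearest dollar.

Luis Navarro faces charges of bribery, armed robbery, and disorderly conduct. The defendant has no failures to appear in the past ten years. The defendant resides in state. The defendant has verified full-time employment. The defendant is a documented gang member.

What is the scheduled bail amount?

Base amounts from the schedule: bribery $28,500; armed robbery $285,500; disorderly conduct $3,000.
Stacking rule: highest base plus 15% of each additional charge. Highest is armed robbery at $285,500. Additional: $28,500 × 15% = $4,275; $3,000 × 15% = $450. Combined base = $285,500 + $4,725 = $290,225.
Verified full-time employment (−$9,500 flat): $290,225 − $9,500 = $280,725.
Defendant is a documented gang member (+$9,500 flat): $280,725 + $9,500 = $290,225.
No failures to appear in the past ten years (−$16,250 flat): $290,225 − $16,250 = $273,975.
Result $273,975 exceeds the maximum of $225,000; bail is capped at $225,000.
$225,000 is at or above the $9,500 minimum.

$225,000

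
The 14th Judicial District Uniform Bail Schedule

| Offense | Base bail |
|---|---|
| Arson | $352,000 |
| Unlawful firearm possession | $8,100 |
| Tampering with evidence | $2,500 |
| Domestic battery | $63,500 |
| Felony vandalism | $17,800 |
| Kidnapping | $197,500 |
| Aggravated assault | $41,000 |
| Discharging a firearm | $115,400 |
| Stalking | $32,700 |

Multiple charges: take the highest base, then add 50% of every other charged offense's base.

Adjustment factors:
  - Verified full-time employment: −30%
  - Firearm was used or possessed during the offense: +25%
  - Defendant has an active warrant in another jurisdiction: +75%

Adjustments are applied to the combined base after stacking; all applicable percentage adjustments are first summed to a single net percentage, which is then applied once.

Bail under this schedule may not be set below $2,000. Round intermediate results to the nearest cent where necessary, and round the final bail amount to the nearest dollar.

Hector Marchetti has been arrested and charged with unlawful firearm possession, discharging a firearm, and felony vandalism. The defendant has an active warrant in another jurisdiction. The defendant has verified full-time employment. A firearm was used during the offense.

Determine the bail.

Base amounts from the schedule: unlawful firearm possession $8,100; discharging a firearm $115,400; felony vandalism $17,800.
Stacking rule: highest base plus 50% of each additional charge. Highest is discharging a firearm at $115,400. Additional: $8,100 × 50% = $4,050; $17,800 × 50% = $8,900. Combined base = $115,400 + $12,950 = $128,350.
Net percentage adjustment: −30% +25% +75% = +70%. $128,350 × 1.7 = $218,195.
$218,195 is at or above the $2,000 minimum.

$218,195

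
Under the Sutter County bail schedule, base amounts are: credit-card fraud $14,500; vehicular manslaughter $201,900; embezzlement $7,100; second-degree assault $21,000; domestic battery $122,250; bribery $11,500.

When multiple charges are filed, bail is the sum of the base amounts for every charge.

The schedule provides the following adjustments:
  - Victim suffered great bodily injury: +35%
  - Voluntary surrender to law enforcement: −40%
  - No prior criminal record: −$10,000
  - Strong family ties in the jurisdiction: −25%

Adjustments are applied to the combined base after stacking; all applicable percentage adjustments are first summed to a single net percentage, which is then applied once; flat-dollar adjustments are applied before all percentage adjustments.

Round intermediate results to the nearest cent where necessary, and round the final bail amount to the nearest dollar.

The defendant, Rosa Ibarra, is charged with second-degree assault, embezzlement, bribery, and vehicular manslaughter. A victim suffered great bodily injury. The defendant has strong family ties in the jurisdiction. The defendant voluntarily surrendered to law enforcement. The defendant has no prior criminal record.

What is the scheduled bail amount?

Base amounts from the schedule: second-degree assault $21,000; embezzlement $7,100; bribery $11,500; vehicular manslaughter $201,900.
Stacking rule: sum of all bases. $21,000 + $7,100 + $11,500 + $201,900 = $241,500.
No prior criminal record (−$10,000 flat): $241,500 − $10,000 = $231,500.
Net percentage adjustment: +35% −40% −25% = −30%. $231,500 × 0.7 = $162,050.

$162,050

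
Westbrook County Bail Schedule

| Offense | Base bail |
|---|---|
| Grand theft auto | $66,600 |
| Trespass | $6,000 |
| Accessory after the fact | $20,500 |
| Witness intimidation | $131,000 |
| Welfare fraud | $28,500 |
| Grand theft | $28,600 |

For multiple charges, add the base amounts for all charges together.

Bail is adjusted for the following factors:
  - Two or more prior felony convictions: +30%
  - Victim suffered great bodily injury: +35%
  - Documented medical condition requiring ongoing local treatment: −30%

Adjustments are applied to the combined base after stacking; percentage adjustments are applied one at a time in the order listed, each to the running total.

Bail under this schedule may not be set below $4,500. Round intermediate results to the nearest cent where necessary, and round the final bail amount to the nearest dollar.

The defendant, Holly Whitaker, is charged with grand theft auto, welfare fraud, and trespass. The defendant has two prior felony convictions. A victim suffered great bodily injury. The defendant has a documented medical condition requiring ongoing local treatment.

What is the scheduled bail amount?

$124,201

Base amounts from the schedule: grand theft auto $66,600; welfare fraud $28,500; trespass $6,000.
Stacking rule: sum of all bases. $66,600 + $28,500 + $6,000 = $101,100.
Two or more prior felony convictions (+30%): $101,100 × 1.3 = $131,430.
Victim suffered great bodily injury (+35%): $131,430 × 1.35 = $177,430.50.
Documented medical condition requiring ongoing local treatment (−30%): $177,430.50 × 0.7 = $124,201.35.
$124,201.35 is at or above the $4,500 minimum.
Rounded to the nearest dollar: $124,201.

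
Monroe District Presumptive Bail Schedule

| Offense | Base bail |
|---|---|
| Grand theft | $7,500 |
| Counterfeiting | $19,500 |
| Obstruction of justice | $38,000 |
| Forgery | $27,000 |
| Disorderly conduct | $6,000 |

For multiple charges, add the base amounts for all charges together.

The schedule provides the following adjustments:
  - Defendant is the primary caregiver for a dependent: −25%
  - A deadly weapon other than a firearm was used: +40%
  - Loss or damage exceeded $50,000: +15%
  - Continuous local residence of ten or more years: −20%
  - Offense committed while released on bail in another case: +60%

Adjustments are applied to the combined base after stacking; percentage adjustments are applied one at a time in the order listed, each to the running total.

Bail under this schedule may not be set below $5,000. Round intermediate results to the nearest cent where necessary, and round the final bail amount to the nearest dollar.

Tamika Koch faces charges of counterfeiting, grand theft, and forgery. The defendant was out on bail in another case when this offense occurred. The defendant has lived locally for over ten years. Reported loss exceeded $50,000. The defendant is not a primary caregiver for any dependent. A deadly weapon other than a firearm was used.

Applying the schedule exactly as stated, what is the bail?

Base amounts from the schedule: counterfeiting $19,500; grand theft $7,500; forgery $27,000.
Stacking rule: sum of all bases. $19,500 + $7,500 + $27,000 = $54,000.
A deadly weapon other than a firearm was used (+40%): $54,000 × 1.4 = $75,600.
Loss or damage exceeded $50,000 (+15%): $75,600 × 1.15 = $86,940.
Continuous local residence of ten or more years (−20%): $86,940 × 0.8 = $69,552.
Offense committed while released on bail in another case (+60%): $69,552 × 1.6 = $111,283.20.
$111,283.20 is at or above the $5,000 minimum.
Rounded to the nearest dollar: $111,283.

$111,283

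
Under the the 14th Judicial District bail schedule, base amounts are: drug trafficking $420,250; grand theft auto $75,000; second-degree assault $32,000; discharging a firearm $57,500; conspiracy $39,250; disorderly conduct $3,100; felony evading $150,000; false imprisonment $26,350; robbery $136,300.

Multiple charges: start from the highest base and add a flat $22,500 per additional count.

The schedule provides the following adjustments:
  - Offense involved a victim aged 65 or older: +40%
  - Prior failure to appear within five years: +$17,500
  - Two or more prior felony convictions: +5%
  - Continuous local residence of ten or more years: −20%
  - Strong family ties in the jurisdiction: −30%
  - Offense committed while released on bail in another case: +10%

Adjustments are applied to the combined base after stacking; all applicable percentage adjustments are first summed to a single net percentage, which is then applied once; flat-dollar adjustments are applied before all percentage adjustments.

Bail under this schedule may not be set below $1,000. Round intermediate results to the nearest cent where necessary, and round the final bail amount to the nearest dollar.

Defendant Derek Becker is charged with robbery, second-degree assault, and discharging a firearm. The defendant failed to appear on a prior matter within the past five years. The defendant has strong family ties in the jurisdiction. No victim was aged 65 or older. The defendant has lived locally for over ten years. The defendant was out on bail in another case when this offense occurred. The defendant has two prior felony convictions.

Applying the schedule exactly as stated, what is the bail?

$129,220

Base amounts from the schedule: robbery $136,300; second-degree assault $32,000; discharging a firearm $57,500.
Stacking rule: highest base plus $22,500 per additional charge. Highest is robbery at $136,300; 2 additional charges → +$45,000. Combined base = $181,300.
Prior failure to appear within five years (+$17,500 flat): $181,300 + $17,500 = $198,800.
Net percentage adjustment: +5% −20% −30% +10% = −35%. $198,800 × 0.65 = $129,220.
$129,220 is at or above the $1,000 minimum.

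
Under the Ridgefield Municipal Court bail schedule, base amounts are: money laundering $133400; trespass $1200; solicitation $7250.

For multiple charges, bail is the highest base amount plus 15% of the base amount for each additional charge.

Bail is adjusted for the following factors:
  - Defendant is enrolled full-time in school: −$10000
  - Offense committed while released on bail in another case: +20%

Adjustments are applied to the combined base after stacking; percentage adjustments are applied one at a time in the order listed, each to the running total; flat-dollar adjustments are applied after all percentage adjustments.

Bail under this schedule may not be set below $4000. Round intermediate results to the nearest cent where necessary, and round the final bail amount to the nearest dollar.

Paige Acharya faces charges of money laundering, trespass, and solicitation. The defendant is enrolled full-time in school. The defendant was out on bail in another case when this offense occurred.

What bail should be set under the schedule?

Base amounts from the schedule: money laundering $133400; trespass $1200; solicitation $7250.
Stacking rule: highest base plus 15% of each additional charge. Highest is money laundering at $133400. Additional: $1200 × 15% = $180; $7250 × 15% = $1087.50. Combined base = $133400 + $1267.50 = $134667.50.
Offense committed while released on bail in another case (+20%): $134667.50 × 1.2 = $161601.
Defendant is enrolled full-time in school (−$10000 flat): $161601 − $10000 = $151601.
$151601 is at or above the $4000 minimum.

$151601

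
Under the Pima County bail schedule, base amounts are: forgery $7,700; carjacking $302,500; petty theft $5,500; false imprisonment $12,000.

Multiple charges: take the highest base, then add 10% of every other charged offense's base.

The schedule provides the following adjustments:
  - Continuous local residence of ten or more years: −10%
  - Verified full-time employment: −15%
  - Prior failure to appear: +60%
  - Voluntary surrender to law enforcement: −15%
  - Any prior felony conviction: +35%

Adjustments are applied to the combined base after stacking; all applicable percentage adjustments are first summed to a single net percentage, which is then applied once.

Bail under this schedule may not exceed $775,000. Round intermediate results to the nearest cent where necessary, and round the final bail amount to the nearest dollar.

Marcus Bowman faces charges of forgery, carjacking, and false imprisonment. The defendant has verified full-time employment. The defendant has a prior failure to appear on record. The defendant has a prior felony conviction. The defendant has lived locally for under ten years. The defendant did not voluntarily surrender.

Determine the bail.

Base amounts from the schedule: forgery $7,700; carjacking $302,500; false imprisonment $12,000.
Stacking rule: highest base plus 10% of each additional charge. Highest is carjacking at $302,500. Additional: $7,700 × 10% = $770; $12,000 × 10% = $1,200. Combined base = $302,500 + $1,970 = $304,470.
Net percentage adjustment: −15% +60% +35% = +80%. $304,470 × 1.8 = $548,046.
$548,046 is within the $775,000 maximum.

$548,046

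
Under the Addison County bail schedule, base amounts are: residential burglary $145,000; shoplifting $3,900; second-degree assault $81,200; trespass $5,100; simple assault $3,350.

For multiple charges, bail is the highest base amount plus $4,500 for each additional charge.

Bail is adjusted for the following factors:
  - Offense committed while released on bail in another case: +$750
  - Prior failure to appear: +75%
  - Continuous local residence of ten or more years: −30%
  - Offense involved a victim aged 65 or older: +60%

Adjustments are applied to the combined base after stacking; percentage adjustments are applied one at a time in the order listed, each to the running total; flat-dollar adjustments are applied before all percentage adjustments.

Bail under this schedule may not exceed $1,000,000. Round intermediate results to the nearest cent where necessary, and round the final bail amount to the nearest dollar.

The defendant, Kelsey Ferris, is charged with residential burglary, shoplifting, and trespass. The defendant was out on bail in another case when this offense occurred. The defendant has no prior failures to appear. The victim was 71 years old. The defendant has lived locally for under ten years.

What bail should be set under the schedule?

$247,600

Base amounts from the schedule: residential burglary $145,000; shoplifting $3,900; trespass $5,100.
Stacking rule: highest base plus $4,500 per additional charge. Highest is residential burglary at $145,000; 2 additional charges → +$9,000. Combined base = $154,000.
Offense committed while released on bail in another case (+$750 flat): $154,000 + $750 = $154,750.
Offense involved a victim aged 65 or older (+60%): $154,750 × 1.6 = $247,600.
$247,600 is within the $1,000,000 maximum.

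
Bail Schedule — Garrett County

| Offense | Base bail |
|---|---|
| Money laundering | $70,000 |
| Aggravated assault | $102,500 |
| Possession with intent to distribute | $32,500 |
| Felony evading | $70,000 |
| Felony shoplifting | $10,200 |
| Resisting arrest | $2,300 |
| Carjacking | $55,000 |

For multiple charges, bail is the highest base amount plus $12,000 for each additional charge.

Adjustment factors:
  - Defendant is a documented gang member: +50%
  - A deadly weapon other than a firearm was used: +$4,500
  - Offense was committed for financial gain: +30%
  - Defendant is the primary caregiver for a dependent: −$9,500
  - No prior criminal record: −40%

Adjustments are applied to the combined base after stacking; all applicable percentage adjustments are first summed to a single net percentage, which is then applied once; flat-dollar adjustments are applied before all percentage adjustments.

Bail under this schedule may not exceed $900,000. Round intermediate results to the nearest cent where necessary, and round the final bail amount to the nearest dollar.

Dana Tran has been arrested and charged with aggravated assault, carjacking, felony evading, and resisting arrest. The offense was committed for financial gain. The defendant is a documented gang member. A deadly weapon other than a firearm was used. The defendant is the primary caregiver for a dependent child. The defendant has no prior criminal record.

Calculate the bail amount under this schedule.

$186,900

Base amounts from the schedule: aggravated assault $102,500; carjacking $55,000; felony evading $70,000; resisting arrest $2,300.
Stacking rule: highest base plus $12,000 per additional charge. Highest is aggravated assault at $102,500; 3 additional charges → +$36,000. Combined base = $138,500.
A deadly weapon other than a firearm was used (+$4,500 flat): $138,500 + $4,500 = $143,000.
Defendant is the primary caregiver for a dependent (−$9,500 flat): $143,000 − $9,500 = $133,500.
Net percentage adjustment: +50% +30% −40% = +40%. $133,500 × 1.4 = $186,900.
$186,900 is within the $900,000 maximum.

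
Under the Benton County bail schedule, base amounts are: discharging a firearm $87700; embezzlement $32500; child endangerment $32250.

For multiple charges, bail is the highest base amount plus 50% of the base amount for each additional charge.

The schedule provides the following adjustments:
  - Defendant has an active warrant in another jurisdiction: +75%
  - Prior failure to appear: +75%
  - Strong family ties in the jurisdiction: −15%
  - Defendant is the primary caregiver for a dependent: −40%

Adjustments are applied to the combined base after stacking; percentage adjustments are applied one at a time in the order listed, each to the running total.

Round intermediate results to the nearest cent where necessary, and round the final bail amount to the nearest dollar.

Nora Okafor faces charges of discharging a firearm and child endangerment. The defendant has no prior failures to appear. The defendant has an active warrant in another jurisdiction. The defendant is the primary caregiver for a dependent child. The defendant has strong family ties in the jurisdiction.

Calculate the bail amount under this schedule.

Base amounts from the schedule: discharging a firearm $87700; child endangerment $32250.
Stacking rule: highest base plus 50% of each additional charge. Highest is discharging a firearm at $87700. Additional: $32250 × 50% = $16125. Combined base = $87700 + $16125 = $103825.
Defendant has an active warrant in another jurisdiction (+75%): $103825 × 1.75 = $181693.75.
Strong family ties in the jurisdiction (−15%): $181693.75 × 0.85 = $154439.69.
Defendant is the primary caregiver for a dependent (−40%): $154439.69 × 0.6 = $92663.81.
Rounded to the nearest dollar: $92664.

$92664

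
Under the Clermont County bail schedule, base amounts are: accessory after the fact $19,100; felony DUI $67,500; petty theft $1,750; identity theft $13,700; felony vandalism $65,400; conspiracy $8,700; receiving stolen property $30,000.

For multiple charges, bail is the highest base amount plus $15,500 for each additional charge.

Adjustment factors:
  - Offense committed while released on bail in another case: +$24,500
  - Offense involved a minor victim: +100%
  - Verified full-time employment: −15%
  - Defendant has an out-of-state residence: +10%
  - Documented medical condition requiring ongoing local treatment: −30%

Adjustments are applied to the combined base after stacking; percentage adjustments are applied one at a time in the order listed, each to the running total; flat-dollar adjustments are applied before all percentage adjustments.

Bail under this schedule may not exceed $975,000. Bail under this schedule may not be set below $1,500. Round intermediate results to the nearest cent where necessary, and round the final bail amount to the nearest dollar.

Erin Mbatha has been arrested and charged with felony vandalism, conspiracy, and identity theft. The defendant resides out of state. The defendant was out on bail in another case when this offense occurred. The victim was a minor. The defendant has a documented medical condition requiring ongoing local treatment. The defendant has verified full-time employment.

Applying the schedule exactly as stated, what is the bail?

Base amounts from the schedule: felony vandalism $65,400; conspiracy $8,700; identity theft $13,700.
Stacking rule: highest base plus $15,500 per additional charge. Highest is felony vandalism at $65,400; 2 additional charges → +$31,000. Combined base = $96,400.
Offense committed while released on bail in another case (+$24,500 flat): $96,400 + $24,500 = $120,900.
Offense involved a minor victim (+100%): $120,900 × 2 = $241,800.
Verified full-time employment (−15%): $241,800 × 0.85 = $205,530.
Defendant has an out-of-state residence (+10%): $205,530 × 1.1 = $226,083.
Documented medical condition requiring ongoing local treatment (−30%): $226,083 × 0.7 = $158,258.10.
$158,258.10 is within the $975,000 maximum.
$158,258.10 is at or above the $1,500 minimum.
Rounded to the nearest dollar: $158,258.

$158,258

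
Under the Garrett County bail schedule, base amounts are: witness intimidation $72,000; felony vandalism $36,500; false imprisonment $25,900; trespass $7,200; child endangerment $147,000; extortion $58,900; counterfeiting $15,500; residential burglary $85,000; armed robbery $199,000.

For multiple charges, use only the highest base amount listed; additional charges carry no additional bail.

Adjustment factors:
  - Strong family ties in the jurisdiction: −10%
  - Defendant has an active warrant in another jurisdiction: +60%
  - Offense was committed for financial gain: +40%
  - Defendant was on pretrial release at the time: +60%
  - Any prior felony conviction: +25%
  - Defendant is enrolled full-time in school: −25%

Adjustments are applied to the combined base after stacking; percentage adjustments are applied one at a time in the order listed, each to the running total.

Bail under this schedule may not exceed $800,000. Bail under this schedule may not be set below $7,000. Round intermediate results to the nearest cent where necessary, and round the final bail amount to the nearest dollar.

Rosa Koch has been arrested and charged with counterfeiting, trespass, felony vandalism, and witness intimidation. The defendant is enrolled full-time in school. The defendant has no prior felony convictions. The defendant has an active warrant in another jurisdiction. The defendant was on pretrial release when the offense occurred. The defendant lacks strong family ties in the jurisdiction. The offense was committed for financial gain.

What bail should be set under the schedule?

$193,536

Base amounts from the schedule: counterfeiting $15,500; trespass $7,200; felony vandalism $36,500; witness intimidation $72,000.
Stacking rule: use the highest base only. Highest is witness intimidation at $72,000. Combined base = $72,000.
Defendant has an active warrant in another jurisdiction (+60%): $72,000 × 1.6 = $115,200.
Offense was committed for financial gain (+40%): $115,200 × 1.4 = $161,280.
Defendant was on pretrial release at the time (+60%): $161,280 × 1.6 = $258,048.
Defendant is enrolled full-time in school (−25%): $258,048 × 0.75 = $193,536.
$193,536 is within the $800,000 maximum.
$193,536 is at or above the $7,000 minimum.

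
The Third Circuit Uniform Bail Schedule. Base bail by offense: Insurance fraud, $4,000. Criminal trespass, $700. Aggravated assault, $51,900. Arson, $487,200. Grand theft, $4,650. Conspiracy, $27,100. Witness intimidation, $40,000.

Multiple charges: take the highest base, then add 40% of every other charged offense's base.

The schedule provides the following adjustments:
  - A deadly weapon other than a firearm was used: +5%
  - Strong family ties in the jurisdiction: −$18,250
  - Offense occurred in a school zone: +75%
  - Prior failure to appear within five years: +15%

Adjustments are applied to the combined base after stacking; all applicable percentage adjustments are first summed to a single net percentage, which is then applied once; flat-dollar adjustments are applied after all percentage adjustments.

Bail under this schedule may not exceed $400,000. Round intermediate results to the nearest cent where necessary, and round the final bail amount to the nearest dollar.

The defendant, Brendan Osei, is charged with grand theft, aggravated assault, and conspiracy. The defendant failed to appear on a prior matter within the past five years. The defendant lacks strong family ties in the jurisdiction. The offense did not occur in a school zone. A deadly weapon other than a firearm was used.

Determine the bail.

Base amounts from the schedule: grand theft $4,650; aggravated assault $51,900; conspiracy $27,100.
Stacking rule: highest base plus 40% of each additional charge. Highest is aggravated assault at $51,900. Additional: $4,650 × 40% = $1,860; $27,100 × 40% = $10,840. Combined base = $51,900 + $12,700 = $64,600.
Net percentage adjustment: +5% +15% = +20%. $64,600 × 1.2 = $77,520.
$77,520 is within the $400,000 maximum.

$77,520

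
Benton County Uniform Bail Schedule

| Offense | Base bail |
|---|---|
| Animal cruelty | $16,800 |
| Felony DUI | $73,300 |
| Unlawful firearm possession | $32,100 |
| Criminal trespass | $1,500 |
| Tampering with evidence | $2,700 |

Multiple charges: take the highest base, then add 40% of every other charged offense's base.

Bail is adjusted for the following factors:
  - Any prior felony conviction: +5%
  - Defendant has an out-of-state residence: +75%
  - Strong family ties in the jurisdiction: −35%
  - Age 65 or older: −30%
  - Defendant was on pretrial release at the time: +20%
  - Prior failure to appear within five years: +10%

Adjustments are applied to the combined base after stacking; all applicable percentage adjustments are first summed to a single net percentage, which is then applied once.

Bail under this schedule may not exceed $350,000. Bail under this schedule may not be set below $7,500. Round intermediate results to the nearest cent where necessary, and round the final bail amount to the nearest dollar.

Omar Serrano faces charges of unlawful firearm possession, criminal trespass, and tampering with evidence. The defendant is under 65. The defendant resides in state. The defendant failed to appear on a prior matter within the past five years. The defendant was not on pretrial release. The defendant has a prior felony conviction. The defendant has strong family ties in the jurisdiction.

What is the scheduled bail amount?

Base amounts from the schedule: unlawful firearm possession $32,100; criminal trespass $1,500; tampering with evidence $2,700.
Stacking rule: highest base plus 40% of each additional charge. Highest is unlawful firearm possession at $32,100. Additional: $1,500 × 40% = $600; $2,700 × 40% = $1,080. Combined base = $32,100 + $1,680 = $33,780.
Net percentage adjustment: +5% −35% +10% = −20%. $33,780 × 0.8 = $27,024.
$27,024 is within the $350,000 maximum.
$27,024 is at or above the $7,500 minimum.

$27,024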